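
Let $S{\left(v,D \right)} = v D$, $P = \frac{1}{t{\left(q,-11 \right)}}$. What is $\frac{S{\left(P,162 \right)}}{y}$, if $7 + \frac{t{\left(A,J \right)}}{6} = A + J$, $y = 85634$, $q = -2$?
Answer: $- \frac{27}{1712680} \approx -1.5765 \cdot 10^{-5}$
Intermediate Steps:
$t{\left(A,J \right)} = -42 + 6 A + 6 J$ ($t{\left(A,J \right)} = -42 + 6 \left(A + J\right) = -42 + \left(6 A + 6 J\right) = -42 + 6 A + 6 J$)
$P = - \frac{1}{120}$ ($P = \frac{1}{-42 + 6 \left(-2\right) + 6 \left(-11\right)} = \frac{1}{-42 - 12 - 66} = \frac{1}{-120} = - \frac{1}{120} \approx -0.0083333$)
$S{\left(v,D \right)} = D v$
$\frac{S{\left(P,162 \right)}}{y} = \frac{162 \left(- \frac{1}{120}\right)}{85634} = \left(- \frac{27}{20}\right) \frac{1}{85634} = - \frac{27}{1712680}$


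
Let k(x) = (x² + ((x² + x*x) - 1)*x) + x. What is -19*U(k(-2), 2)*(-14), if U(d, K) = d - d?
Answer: 0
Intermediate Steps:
k(x) = x + x² + x*(-1 + 2*x²) (k(x) = (x² + ((x² + x²) - 1)*x) + x = (x² + (2*x² - 1)*x) + x = (x² + (-1 + 2*x²)*x) + x = (x² + x*(-1 + 2*x²)) + x = x + x² + x*(-1 + 2*x²))
U(d, K) = 0
-19*U(k(-2), 2)*(-14) = -19*0*(-14) = 0*(-14) = 0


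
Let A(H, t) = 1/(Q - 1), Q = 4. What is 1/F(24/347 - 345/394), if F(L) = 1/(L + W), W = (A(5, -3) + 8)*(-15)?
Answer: -17200009/136718 ≈ -125.81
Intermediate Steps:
A(H, t) = ⅓ (A(H, t) = 1/(4 - 1) = 1/3 = ⅓)
W = -125 (W = (⅓ + 8)*(-15) = (25/3)*(-15) = -125)
F(L) = 1/(-125 + L) (F(L) = 1/(L - 125) = 1/(-125 + L))
1/F(24/347 - 345/394) = 1/(1/(-125 + (24/347 - 345/394))) = 1/(1/(-125 - 110259/136718)) = 1/(1/(-17200009/136718)) = 1/(-136718/17200009) = -17200009/136718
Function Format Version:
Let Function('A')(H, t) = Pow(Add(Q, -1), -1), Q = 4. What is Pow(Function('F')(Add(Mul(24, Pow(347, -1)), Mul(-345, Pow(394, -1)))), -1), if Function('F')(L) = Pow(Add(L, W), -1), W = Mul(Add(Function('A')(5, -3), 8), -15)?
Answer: Rational(-17200009, 136718) ≈ -125.81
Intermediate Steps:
Function('A')(H, t) = Rational(1, 3) (Function('A')(H, t) = Pow(Add(4, -1), -1) = Pow(3, -1) = Rational(1, 3))
W = -125 (W = Mul(Add(Rational(1, 3), 8), -15) = Mul(Rational(25, 3), -15) = -125)
Function('F')(L) = Pow(Add(-125, L), -1) (Function('F')(L) = Pow(Add(L, -125), -1) = Pow(Add(-125, L), -1))
Pow(Function('F')(Add(Mul(24, Pow(347, -1)), Mul(-345, Pow(394, -1)))), -1) = Pow(Pow(Add(-125, Add(Mul(24, Pow(347, -1)), Mul(-345, Pow(394, -1)))), -1), -1) = Pow(Pow(Add(-125, Add(Mul(24, Rational(1, 347)), Mul(-345, Rational(1, 394)))), -1), -1) = Pow(Pow(Add(-125, Add(Rational(24, 347), Rational(-345, 394))), -1), -1) = Pow(Pow(Add(-125, Rational(-110259, 136718)), -1), -1) = Pow(Pow(Rational(-17200009, 136718), -1), -1) = Pow(Rational(-136718, 17200009), -1) = Rational(-17200009, 136718)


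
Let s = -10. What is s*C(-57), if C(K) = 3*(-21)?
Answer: 630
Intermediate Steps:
C(K) = -63
s*C(-57) = -10*(-63) = 630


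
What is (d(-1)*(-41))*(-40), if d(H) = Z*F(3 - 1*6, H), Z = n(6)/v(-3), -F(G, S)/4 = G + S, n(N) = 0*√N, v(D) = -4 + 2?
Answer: 0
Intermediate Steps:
v(D) = -2
n(N) = 0
F(G, S) = -4*G - 4*S (F(G, S) = -4*(G + S) = -4*G - 4*S)
Z = 0 (Z = 0/(-2) = 0*(-½) = 0)
d(H) = 0 (d(H) = 0*(-4*(3 - 1*6) - 4*H) = 0*(-4*(3 - 6) - 4*H) = 0*(-4*(-3) - 4*H) = 0*(12 - 4*H) = 0)
(d(-1)*(-41))*(-40) = (0*(-41))*(-40) = 0*(-40) = 0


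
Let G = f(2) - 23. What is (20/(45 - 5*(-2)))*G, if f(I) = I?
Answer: -84/11 ≈ -7.6364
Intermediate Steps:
G = -21 (G = 2 - 23 = -21)
(20/(45 - 5*(-2)))*G = (20/(45 - 5*(-2)))*(-21) = (20/(45 + 10))*(-21) = (20/55)*(-21) = ((1/55)*20)*(-21) = (4/11)*(-21) = -84/11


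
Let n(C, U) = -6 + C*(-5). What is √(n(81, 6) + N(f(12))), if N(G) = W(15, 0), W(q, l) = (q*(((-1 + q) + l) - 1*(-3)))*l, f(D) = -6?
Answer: I*√411 ≈ 20.273*I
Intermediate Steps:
n(C, U) = -6 - 5*C
W(q, l) = l*q*(2 + l + q) (W(q, l) = (q*((-1 + l + q) + 3))*l = (q*(2 + l + q))*l = l*q*(2 + l + q))
N(G) = 0 (N(G) = 0*15*(2 + 0 + 15) = 0*15*17 = 0)
√(n(81, 6) + N(f(12))) = √((-6 - 5*81) + 0) = √((-6 - 405) + 0) = √(-411 + 0) = √(-411) = I*√411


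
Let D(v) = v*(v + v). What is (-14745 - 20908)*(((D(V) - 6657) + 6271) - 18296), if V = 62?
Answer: 391969082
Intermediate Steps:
D(v) = 2*v² (D(v) = v*(2*v) = 2*v²)
(-14745 - 20908)*(((D(V) - 6657) + 6271) - 18296) = (-14745 - 20908)*(((2*62² - 6657) + 6271) - 18296) = -35653*(((2*3844 - 6657) + 6271) - 18296) = -35653*(((7688 - 6657) + 6271) - 18296) = -35653*((1031 + 6271) - 18296) = -35653*(7302 - 18296) = -35653*(-10994) = 391969082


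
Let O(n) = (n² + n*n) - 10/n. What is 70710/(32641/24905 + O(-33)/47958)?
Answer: 1393517384042850/26724187297 ≈ 52144.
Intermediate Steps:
O(n) = -10/n + 2*n² (O(n) = (n² + n²) - 10/n = 2*n² - 10/n = -10/n + 2*n²)
70710/(32641/24905 + O(-33)/47958) = 70710/(32641/24905 + (2*(-5 + (-33)³)/(-33))/47958) = 70710/(32641*(1/24905) + (2*(-1/33)*(-5 - 35937))*(1/47958)) = 70710/(32641/24905 + (2*(-1/33)*(-35942))*(1/47958)) = 70710/(32641/24905 + (71884/33)*(1/47958)) = 70710/(32641/24905 + 35942/791307) = 70710/(26724187297/19707500835) = 70710*(19707500835/26724187297) = 1393517384042850/26724187297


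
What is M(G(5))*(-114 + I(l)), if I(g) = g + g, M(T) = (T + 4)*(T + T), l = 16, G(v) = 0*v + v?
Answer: -7380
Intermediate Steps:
G(v) = v (G(v) = 0 + v = v)
M(T) = 2*T*(4 + T) (M(T) = (4 + T)*(2*T) = 2*T*(4 + T))
I(g) = 2*g
M(G(5))*(-114 + I(l)) = (2*5*(4 + 5))*(-114 + 2*16) = (2*5*9)*(-114 + 32) = 90*(-82) = -7380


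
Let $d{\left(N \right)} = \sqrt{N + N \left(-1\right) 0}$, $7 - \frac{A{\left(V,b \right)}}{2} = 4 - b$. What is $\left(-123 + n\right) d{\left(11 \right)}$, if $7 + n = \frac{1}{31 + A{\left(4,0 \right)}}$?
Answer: $- \frac{4809 \sqrt{11}}{37} \approx -431.07$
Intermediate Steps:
$A{\left(V,b \right)} = 6 + 2 b$ ($A{\left(V,b \right)} = 14 - 2 \left(4 - b\right) = 14 + \left(-8 + 2 b\right) = 6 + 2 b$)
$n = - \frac{258}{37}$ ($n = -7 + \frac{1}{31 + \left(6 + 2 \cdot 0\right)} = -7 + \frac{1}{31 + \left(6 + 0\right)} = -7 + \frac{1}{31 + 6} = -7 + \frac{1}{37} = - \frac{258}{37} \approx -6.973$)
$d{\left(N \right)} = \sqrt{N}$ ($d{\left(N \right)} = \sqrt{N + - N 0} = \sqrt{N + 0} = \sqrt{N}$)
$\left(-123 + n\right) d{\left(11 \right)} = \left(-123 - \frac{258}{37}\right) \sqrt{11} = - \frac{4809 \sqrt{11}}{37}$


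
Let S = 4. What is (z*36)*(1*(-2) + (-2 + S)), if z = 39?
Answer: 0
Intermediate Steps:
(z*36)*(1*(-2) + (-2 + S)) = (39*36)*(1*(-2) + (-2 + 4)) = 1404*(-2 + 2) = 1404*0 = 0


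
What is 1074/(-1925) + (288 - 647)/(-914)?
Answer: -290561/1759450 ≈ -0.16514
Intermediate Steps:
1074/(-1925) + (288 - 647)/(-914) = 1074*(-1/1925) - 359*(-1/914) = -1074/1925 + 359/914 = -290561/1759450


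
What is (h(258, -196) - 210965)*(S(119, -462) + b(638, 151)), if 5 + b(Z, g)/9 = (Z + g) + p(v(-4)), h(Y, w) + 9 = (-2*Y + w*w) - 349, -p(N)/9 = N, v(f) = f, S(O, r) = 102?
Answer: -1297550886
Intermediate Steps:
p(N) = -9*N
h(Y, w) = -358 + w**2 - 2*Y (h(Y, w) = -9 + ((-2*Y + w*w) - 349) = -9 + ((-2*Y + w**2) - 349) = -9 + ((w**2 - 2*Y) - 349) = -9 + (-349 + w**2 - 2*Y) = -358 + w**2 - 2*Y)
b(Z, g) = 279 + 9*Z + 9*g (b(Z, g) = -45 + 9*((Z + g) - 9*(-4)) = -45 + 9*((Z + g) + 36) = -45 + 9*(36 + Z + g) = -45 + (324 + 9*Z + 9*g) = 279 + 9*Z + 9*g)
(h(258, -196) - 210965)*(S(119, -462) + b(638, 151)) = ((-358 + (-196)**2 - 2*258) - 210965)*(102 + (279 + 9*638 + 9*151)) = ((-358 + 38416 - 516) - 210965)*(102 + (279 + 5742 + 1359)) = (37542 - 210965)*(102 + 7380) = -173423*7482 = -1297550886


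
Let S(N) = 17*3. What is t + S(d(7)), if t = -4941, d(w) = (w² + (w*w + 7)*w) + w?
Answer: -4890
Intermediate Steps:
d(w) = w + w² + w*(7 + w²) (d(w) = (w² + (w² + 7)*w) + w = (w² + (7 + w²)*w) + w = (w² + w*(7 + w²)) + w = w + w² + w*(7 + w²))
S(N) = 51
t + S(d(7)) = -4941 + 51 = -4890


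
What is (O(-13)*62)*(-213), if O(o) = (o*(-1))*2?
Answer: -343356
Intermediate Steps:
O(o) = -2*o (O(o) = -o*2 = -2*o)
(O(-13)*62)*(-213) = (-2*(-13)*62)*(-213) = (26*62)*(-213) = 1612*(-213) = -343356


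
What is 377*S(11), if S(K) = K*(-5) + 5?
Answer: -18850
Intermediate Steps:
S(K) = 5 - 5*K (S(K) = -5*K + 5 = 5 - 5*K)
377*S(11) = 377*(5 - 5*11) = 377*(5 - 55) = 377*(-50) = -18850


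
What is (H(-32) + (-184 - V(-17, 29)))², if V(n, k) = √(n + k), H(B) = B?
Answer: 46668 + 864*√3 ≈ 48165.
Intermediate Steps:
V(n, k) = √(k + n)
(H(-32) + (-184 - V(-17, 29)))² = (-32 + (-184 - √(29 - 17)))² = (-32 + (-184 - √12))² = (-32 + (-184 - 2*√3))² = (-216 - 2*√3)²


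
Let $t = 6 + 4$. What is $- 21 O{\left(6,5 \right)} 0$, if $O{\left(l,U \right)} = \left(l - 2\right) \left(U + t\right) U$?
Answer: $0$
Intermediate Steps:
$t = 10$
$O{\left(l,U \right)} = U \left(-2 + l\right) \left(10 + U\right)$ ($O{\left(l,U \right)} = \left(l - 2\right) \left(U + 10\right) U = \left(-2 + l\right) \left(10 + U\right) U = U \left(-2 + l\right) \left(10 + U\right)$)
$- 21 O{\left(6,5 \right)} 0 = - 21 \cdot 5 \left(-20 - 10 + 10 \cdot 6 + 5 \cdot 6\right) 0 = - 21 \cdot 5 \left(-20 - 10 + 60 + 30\right) 0 = - 21 \cdot 5 \cdot 60 \cdot 0 = \left(-21\right) 300 \cdot 0 = \left(-6300\right) 0 = 0$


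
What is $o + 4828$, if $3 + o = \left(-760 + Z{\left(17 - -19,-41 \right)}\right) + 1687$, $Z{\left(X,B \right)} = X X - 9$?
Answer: $7039$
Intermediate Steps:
$Z{\left(X,B \right)} = -9 + X^{2}$ ($Z{\left(X,B \right)} = X^{2} - 9 = -9 + X^{2}$)
$o = 2211$ ($o = -3 - \left(-918 - \left(17 - -19\right)^{2}\right) = -3 - \left(-918 - \left(17 + 19\right)^{2}\right) = -3 + \left(\left(-760 - \left(9 - 36^{2}\right)\right) + 1687\right) = -3 + \left(\left(-760 + \left(-9 + 1296\right)\right) + 1687\right) = -3 + \left(\left(-760 + 1287\right) + 1687\right) = -3 + \left(527 + 1687\right) = -3 + 2214 = 2211$)
$o + 4828 = 2211 + 4828 = 7039$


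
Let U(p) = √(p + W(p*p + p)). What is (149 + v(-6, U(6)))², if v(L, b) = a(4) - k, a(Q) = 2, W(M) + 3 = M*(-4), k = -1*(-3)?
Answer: 21904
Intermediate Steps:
k = 3
W(M) = -3 - 4*M (W(M) = -3 + M*(-4) = -3 - 4*M)
U(p) = √(-3 - 4*p² - 3*p) (U(p) = √(p + (-3 - 4*(p*p + p))) = √(p + (-3 - 4*(p² + p))) = √(p + (-3 - 4*(p + p²))) = √(p + (-3 + (-4*p - 4*p²))) = √(p + (-3 - 4*p - 4*p²)) = √(-3 - 4*p² - 3*p))
v(L, b) = -1 (v(L, b) = 2 - 1*3 = 2 - 3 = -1)
(149 + v(-6, U(6)))² = (149 - 1)² = 148² = 21904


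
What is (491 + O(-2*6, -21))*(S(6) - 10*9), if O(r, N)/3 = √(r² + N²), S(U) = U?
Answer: -41244 - 756*√65 ≈ -47339.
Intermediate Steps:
O(r, N) = 3*√(N² + r²) (O(r, N) = 3*√(r² + N²) = 3*√(N² + r²))
(491 + O(-2*6, -21))*(S(6) - 10*9) = (491 + 3*√((-21)² + (-2*6)²))*(6 - 10*9) = (491 + 3*√(441 + (-12)²))*(6 - 90) = (491 + 3*√(441 + 144))*(-84) = (491 + 3*√585)*(-84) = (491 + 3*(3*√65))*(-84) = (491 + 9*√65)*(-84) = -41244 - 756*√65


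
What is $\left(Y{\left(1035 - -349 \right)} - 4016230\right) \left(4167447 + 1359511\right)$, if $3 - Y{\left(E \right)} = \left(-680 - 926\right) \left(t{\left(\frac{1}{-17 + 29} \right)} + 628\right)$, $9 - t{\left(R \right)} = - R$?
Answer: $- \frac{49627735887533}{3} \approx -1.6543 \cdot 10^{13}$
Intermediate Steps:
$t{\left(R \right)} = 9 + R$ ($t{\left(R \right)} = 9 - - R = 9 + R$)
$Y{\left(E \right)} = \frac{6138953}{6}$ ($Y{\left(E \right)} = 3 - \left(-680 - 926\right) \left(\left(9 + \frac{1}{-17 + 29}\right) + 628\right) = 3 - - 1606 \left(\left(9 + \frac{1}{12}\right) + 628\right) = 3 - - 1606 \left(\frac{109}{12} + 628\right) = 3 - \left(-1606\right) \frac{7645}{12} = 3 - - \frac{6138935}{6} = 3 + \frac{6138935}{6} = \frac{6138953}{6}$)
$\left(Y{\left(1035 - -349 \right)} - 4016230\right) \left(4167447 + 1359511\right) = \left(\frac{6138953}{6} - 4016230\right) \left(4167447 + 1359511\right) = \left(- \frac{17958427}{6}\right) 5526958 = - \frac{49627735887533}{3}$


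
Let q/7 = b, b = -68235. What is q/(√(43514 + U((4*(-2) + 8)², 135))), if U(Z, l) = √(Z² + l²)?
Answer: -477645*√43649/43649 ≈ -2286.2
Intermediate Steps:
q = -477645 (q = 7*(-68235) = -477645)
q/(√(43514 + U((4*(-2) + 8)², 135))) = -477645/√(43514 + √(((4*(-2) + 8)²)² + 135²)) = -477645/√(43514 + √(((-8 + 8)²)² + 18225)) = -477645/√(43514 + √((0²)² + 18225)) = -477645/√(43514 + √(0² + 18225)) = -477645/√(43514 + √(0 + 18225)) = -477645/√(43514 + √18225) = -477645/√(43514 + 135) = -477645*√43649/43649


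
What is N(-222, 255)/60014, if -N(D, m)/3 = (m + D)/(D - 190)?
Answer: 99/24725768 ≈ 4.0039e-6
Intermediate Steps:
N(D, m) = -3*(D + m)/(-190 + D) (N(D, m) = -3*(m + D)/(D - 190) = -3*(D + m)/(-190 + D))
N(-222, 255)/60014 = (3*(-1*(-222) - 1*255)/(-190 - 222))/60014 = (3*(222 - 255)/(-412))*(1/60014) = (3*(-1/412)*(-33))*(1/60014) = (99/412)*(1/60014) = 99/24725768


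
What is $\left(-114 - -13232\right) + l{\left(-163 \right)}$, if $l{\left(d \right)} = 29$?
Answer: $13147$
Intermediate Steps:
$\left(-114 - -13232\right) + l{\left(-163 \right)} = \left(-114 - -13232\right) + 29 = \left(-114 + 13232\right) + 29 = 13118 + 29 = 13147$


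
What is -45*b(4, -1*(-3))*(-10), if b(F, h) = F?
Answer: 1800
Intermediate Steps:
-45*b(4, -1*(-3))*(-10) = -45*4*(-10) = -180*(-10) = 1800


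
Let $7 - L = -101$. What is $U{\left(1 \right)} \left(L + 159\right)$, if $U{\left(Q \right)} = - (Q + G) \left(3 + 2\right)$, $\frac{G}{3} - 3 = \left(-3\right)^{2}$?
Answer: $-49395$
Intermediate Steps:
$G = 36$ ($G = 9 + 3 \left(-3\right)^{2} = 9 + 3 \cdot 9 = 9 + 27 = 36$)
$L = 108$ ($L = 7 - -101 = 7 + 101 = 108$)
$U{\left(Q \right)} = -180 - 5 Q$ ($U{\left(Q \right)} = - (Q + 36) \left(3 + 2\right) = - (36 + Q) 5 = \left(-36 - Q\right) 5 = -180 - 5 Q$)
$U{\left(1 \right)} \left(L + 159\right) = \left(-180 - 5\right) \left(108 + 159\right) = \left(-180 - 5\right) 267 = \left(-185\right) 267 = -49395$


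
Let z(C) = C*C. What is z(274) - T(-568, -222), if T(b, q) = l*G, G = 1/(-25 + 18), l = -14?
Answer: 75074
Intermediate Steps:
z(C) = C**2
G = -1/7 (G = 1/(-7) = -1/7 ≈ -0.14286)
T(b, q) = 2 (T(b, q) = -14*(-1/7) = 2)
z(274) - T(-568, -222) = 274**2 - 1*2 = 75076 - 2 = 75074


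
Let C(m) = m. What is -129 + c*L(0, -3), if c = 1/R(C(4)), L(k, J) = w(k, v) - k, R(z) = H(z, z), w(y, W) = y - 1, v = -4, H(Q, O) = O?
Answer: -517/4 ≈ -129.25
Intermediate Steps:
w(y, W) = -1 + y
R(z) = z
L(k, J) = -1 (L(k, J) = (-1 + k) - k = -1)
c = ¼ (c = 1/4 = ¼ ≈ 0.25000)
-129 + c*L(0, -3) = -129 + (¼)*(-1) = -129 - ¼ = -517/4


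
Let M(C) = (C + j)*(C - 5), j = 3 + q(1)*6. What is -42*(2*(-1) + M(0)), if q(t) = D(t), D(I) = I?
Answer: 1974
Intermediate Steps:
q(t) = t
j = 9 (j = 3 + 1*6 = 3 + 6 = 9)
M(C) = (-5 + C)*(9 + C) (M(C) = (C + 9)*(C - 5) = (9 + C)*(-5 + C) = (-5 + C)*(9 + C))
-42*(2*(-1) + M(0)) = -42*(2*(-1) + (-45 + 0² + 4*0)) = -42*(-2 + (-45 + 0 + 0)) = -42*(-2 - 45) = -42*(-47) = 1974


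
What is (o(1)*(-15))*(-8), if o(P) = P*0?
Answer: 0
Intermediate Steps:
o(P) = 0
(o(1)*(-15))*(-8) = (0*(-15))*(-8) = 0*(-8) = 0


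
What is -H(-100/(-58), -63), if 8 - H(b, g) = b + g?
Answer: -2009/29 ≈ -69.276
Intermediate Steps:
H(b, g) = 8 - b - g (H(b, g) = 8 - (b + g) = 8 + (-b - g) = 8 - b - g)
-H(-100/(-58), -63) = -(8 - (-100)/(-58) - 1*(-63)) = -(8 - (-100)*(-1)/58 + 63) = -(8 - 1*50/29 + 63) = -(8 - 50/29 + 63) = -1*2009/29 = -2009/29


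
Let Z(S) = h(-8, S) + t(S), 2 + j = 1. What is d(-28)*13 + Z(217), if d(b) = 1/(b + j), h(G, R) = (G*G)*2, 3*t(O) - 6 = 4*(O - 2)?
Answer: 36211/87 ≈ 416.22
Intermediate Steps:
t(O) = -⅔ + 4*O/3 (t(O) = 2 + (4*(O - 2))/3 = 2 + (4*(-2 + O))/3 = 2 + (-8 + 4*O)/3 = 2 + (-8/3 + 4*O/3) = -⅔ + 4*O/3)
j = -1 (j = -2 + 1 = -1)
h(G, R) = 2*G² (h(G, R) = G²*2 = 2*G²)
d(b) = 1/(-1 + b) (d(b) = 1/(b - 1) = 1/(-1 + b))
Z(S) = 382/3 + 4*S/3 (Z(S) = 2*(-8)² + (-⅔ + 4*S/3) = 2*64 + (-⅔ + 4*S/3) = 128 + (-⅔ + 4*S/3) = 382/3 + 4*S/3)
d(-28)*13 + Z(217) = 13/(-1 - 28) + (382/3 + (4/3)*217) = 13/(-29) + (382/3 + 868/3) = -1/29*13 + 1250/3 = -13/29 + 1250/3 = 36211/87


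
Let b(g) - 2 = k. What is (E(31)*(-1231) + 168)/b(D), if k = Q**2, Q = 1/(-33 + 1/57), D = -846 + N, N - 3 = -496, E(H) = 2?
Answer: -8107913600/7072049 ≈ -1146.5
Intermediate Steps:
N = -493 (N = 3 - 496 = -493)
D = -1339 (D = -846 - 493 = -1339)
Q = -57/1880 (Q = 1/(-33 + 1/57) = 1/(-1880/57) = -57/1880 ≈ -0.030319)
k = 3249/3534400 (k = (-57/1880)**2 = 3249/3534400 ≈ 0.00091925)
b(g) = 7072049/3534400 (b(g) = 2 + 3249/3534400 = 7072049/3534400)
(E(31)*(-1231) + 168)/b(D) = (2*(-1231) + 168)/(7072049/3534400) = (-2462 + 168)*(3534400/7072049) = -2294*3534400/7072049 = -8107913600/7072049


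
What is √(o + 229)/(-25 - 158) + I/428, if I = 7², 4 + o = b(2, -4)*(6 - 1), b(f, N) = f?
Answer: 49/428 - √235/183 ≈ 0.030717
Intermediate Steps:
o = 6 (o = -4 + 2*(6 - 1) = -4 + 2*5 = -4 + 10 = 6)
I = 49
√(o + 229)/(-25 - 158) + I/428 = √(6 + 229)/(-25 - 158) + 49/428 = √235/(-183) + 49*(1/428) = √235*(-1/183) + 49/428 = -√235/183 + 49/428 = 49/428 - √235/183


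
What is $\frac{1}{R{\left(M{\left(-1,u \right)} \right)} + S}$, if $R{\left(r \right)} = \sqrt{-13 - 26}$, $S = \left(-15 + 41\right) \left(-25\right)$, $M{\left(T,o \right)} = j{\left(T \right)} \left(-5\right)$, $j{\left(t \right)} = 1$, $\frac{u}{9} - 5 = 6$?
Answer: $- \frac{50}{32503} - \frac{i \sqrt{39}}{422539} \approx -0.0015383 - 1.478 \cdot 10^{-5} i$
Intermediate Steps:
$u = 99$ ($u = 45 + 9 \cdot 6 = 45 + 54 = 99$)
$M{\left(T,o \right)} = -5$ ($M{\left(T,o \right)} = 1 \left(-5\right) = -5$)
$S = -650$ ($S = 26 \left(-25\right) = -650$)
$R{\left(r \right)} = i \sqrt{39}$ ($R{\left(r \right)} = \sqrt{-39} = i \sqrt{39}$)
$\frac{1}{R{\left(M{\left(-1,u \right)} \right)} + S} = \frac{1}{i \sqrt{39} - 650} = \frac{1}{-650 + i \sqrt{39}}$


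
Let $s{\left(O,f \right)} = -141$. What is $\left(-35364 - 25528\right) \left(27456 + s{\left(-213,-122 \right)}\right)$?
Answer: $-1663264980$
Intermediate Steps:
$\left(-35364 - 25528\right) \left(27456 + s{\left(-213,-122 \right)}\right) = \left(-35364 - 25528\right) \left(27456 - 141\right) = \left(-60892\right) 27315 = -1663264980$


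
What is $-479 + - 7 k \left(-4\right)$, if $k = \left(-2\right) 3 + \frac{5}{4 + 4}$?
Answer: $- \frac{1259}{2} \approx -629.5$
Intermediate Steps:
$k = - \frac{43}{8}$ ($k = -6 + \frac{5}{8} = - \frac{43}{8} \approx -5.375$)
$-479 + - 7 k \left(-4\right) = -479 + \left(-7\right) \left(- \frac{43}{8}\right) \left(-4\right) = -479 + \frac{301}{8} \left(-4\right) = -479 - \frac{301}{2} = - \frac{1259}{2}$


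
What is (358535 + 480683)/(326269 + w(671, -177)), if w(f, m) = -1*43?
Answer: 419609/163113 ≈ 2.5725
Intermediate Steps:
w(f, m) = -43
(358535 + 480683)/(326269 + w(671, -177)) = (358535 + 480683)/(326269 - 43) = 839218/326226 = 839218*(1/326226) = 419609/163113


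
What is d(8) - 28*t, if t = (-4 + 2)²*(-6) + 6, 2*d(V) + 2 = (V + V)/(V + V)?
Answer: 1007/2 ≈ 503.50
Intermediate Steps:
d(V) = -½ (d(V) = -1 + ((V + V)/(V + V))/2 = -1 + ((2*V)/((2*V)))/2 = -1 + ((2*V)*(1/(2*V)))/2 = -1 + (½)*1 = -1 + ½ = -½)
t = -18 (t = (-2)²*(-6) + 6 = 4*(-6) + 6 = -24 + 6 = -18)
d(8) - 28*t = -½ - 28*(-18) = -½ + 504 = 1007/2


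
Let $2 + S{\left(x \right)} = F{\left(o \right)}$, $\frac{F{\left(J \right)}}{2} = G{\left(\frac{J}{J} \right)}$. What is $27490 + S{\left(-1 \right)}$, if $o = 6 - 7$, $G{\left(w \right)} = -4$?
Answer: $27480$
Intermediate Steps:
$o = -1$ ($o = 6 - 7 = -1$)
$F{\left(J \right)} = -8$ ($F{\left(J \right)} = 2 \left(-4\right) = -8$)
$S{\left(x \right)} = -10$ ($S{\left(x \right)} = -2 - 8 = -10$)
$27490 + S{\left(-1 \right)} = 27490 - 10 = 27480$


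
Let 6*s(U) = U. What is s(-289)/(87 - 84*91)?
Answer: 289/45342 ≈ 0.0063738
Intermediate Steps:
s(U) = U/6
s(-289)/(87 - 84*91) = ((⅙)*(-289))/(87 - 84*91) = -289/(6*(87 - 7644)) = -289/6/(-7557) = -289/6*(-1/7557) = 289/45342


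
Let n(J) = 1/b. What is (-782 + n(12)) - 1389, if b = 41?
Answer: -89010/41 ≈ -2171.0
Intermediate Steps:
n(J) = 1/41
(-782 + n(12)) - 1389 = (-782 + 1/41) - 1389 = -32061/41 - 1389 = -89010/41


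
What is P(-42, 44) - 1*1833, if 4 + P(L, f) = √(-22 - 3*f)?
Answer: -1837 + I*√154 ≈ -1837.0 + 12.41*I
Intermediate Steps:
P(L, f) = -4 + √(-22 - 3*f)
P(-42, 44) - 1*1833 = (-4 + √(-22 - 3*44)) - 1*1833 = (-4 + √(-22 - 132)) - 1833 = (-4 + √(-154)) - 1833 = (-4 + I*√154) - 1833 = -1837 + I*√154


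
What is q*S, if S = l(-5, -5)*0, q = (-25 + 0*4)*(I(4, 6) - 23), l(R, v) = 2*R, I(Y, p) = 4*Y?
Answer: 0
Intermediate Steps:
q = 175 (q = (-25 + 0*4)*(4*4 - 23) = (-25 + 0)*(16 - 23) = -25*(-7) = 175)
S = 0 (S = (2*(-5))*0 = -10*0 = 0)
q*S = 175*0 = 0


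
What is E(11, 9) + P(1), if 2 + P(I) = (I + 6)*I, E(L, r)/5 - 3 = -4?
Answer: 0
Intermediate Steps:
E(L, r) = -5 (E(L, r) = 15 + 5*(-4) = 15 - 20 = -5)
P(I) = -2 + I*(6 + I) (P(I) = -2 + (I + 6)*I = -2 + (6 + I)*I = -2 + I*(6 + I))
E(11, 9) + P(1) = -5 + (-2 + 1² + 6*1) = -5 + (-2 + 1 + 6) = -5 + 5 = 0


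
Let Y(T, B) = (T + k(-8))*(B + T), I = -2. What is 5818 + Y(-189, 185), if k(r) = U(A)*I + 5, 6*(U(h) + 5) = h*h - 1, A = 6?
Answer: 19682/3 ≈ 6560.7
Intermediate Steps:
U(h) = -31/6 + h²/6 (U(h) = -5 + (h*h - 1)/6 = -5 + (h² - 1)/6 = -5 + (-1 + h²)/6 = -5 + (-⅙ + h²/6) = -31/6 + h²/6)
k(r) = 10/3 (k(r) = (-31/6 + (⅙)*6²)*(-2) + 5 = (-31/6 + (⅙)*36)*(-2) + 5 = (-31/6 + 6)*(-2) + 5 = (⅚)*(-2) + 5 = -5/3 + 5 = 10/3)
Y(T, B) = (10/3 + T)*(B + T) (Y(T, B) = (T + 10/3)*(B + T) = (10/3 + T)*(B + T))
5818 + Y(-189, 185) = 5818 + ((-189)² + (10/3)*185 + (10/3)*(-189) + 185*(-189)) = 5818 + (35721 + 1850/3 - 630 - 34965) = 5818 + 2228/3 = 19682/3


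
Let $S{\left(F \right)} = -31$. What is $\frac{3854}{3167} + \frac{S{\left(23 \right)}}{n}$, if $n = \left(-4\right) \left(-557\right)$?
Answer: $\frac{8488535}{7056076} \approx 1.203$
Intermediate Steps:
$n = 2228$
$\frac{3854}{3167} + \frac{S{\left(23 \right)}}{n} = \frac{3854}{3167} - \frac{31}{2228} = \frac{8488535}{7056076}$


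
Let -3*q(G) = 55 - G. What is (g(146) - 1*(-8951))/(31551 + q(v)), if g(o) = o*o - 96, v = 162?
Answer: 90513/94760 ≈ 0.95518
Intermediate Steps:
g(o) = -96 + o² (g(o) = o² - 96 = -96 + o²)
q(G) = -55/3 + G/3 (q(G) = -(55 - G)/3 = -55/3 + G/3)
(g(146) - 1*(-8951))/(31551 + q(v)) = ((-96 + 146²) - 1*(-8951))/(31551 + (-55/3 + (⅓)*162)) = ((-96 + 21316) + 8951)/(31551 + (-55/3 + 54)) = (21220 + 8951)/(31551 + 107/3) = 30171/(94760/3) = 30171*(3/94760) = 90513/94760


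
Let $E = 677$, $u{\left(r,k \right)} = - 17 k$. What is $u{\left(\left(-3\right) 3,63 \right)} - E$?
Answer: $-1748$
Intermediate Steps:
$u{\left(\left(-3\right) 3,63 \right)} - E = \left(-17\right) 63 - 677 = -1071 - 677 = -1748$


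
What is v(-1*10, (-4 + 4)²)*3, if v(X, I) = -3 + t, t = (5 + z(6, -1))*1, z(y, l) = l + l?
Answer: 0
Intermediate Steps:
z(y, l) = 2*l
t = 3 (t = (5 + 2*(-1))*1 = (5 - 2)*1 = 3*1 = 3)
v(X, I) = 0 (v(X, I) = -3 + 3 = 0)
v(-1*10, (-4 + 4)²)*3 = 0*3 = 0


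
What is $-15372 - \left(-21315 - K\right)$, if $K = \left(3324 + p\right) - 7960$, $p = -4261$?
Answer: $-2954$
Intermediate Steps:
$K = -8897$ ($K = \left(3324 - 4261\right) - 7960 = -937 - 7960 = -8897$)
$-15372 - \left(-21315 - K\right) = -15372 - \left(-21315 - -8897\right) = -15372 - \left(-21315 + 8897\right) = -15372 - -12418 = -15372 + 12418 = -2954$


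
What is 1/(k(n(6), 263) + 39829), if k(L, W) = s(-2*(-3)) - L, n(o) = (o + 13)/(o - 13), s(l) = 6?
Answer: 7/278864 ≈ 2.5102e-5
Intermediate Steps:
n(o) = (13 + o)/(-13 + o)
k(L, W) = 6 - L
1/(k(n(6), 263) + 39829) = 1/((6 - (13 + 6)/(-13 + 6)) + 39829) = 1/((6 - 19/(-7)) + 39829) = 1/((6 - (-1)*19/7) + 39829) = 1/((6 - 1*(-19/7)) + 39829) = 1/((6 + 19/7) + 39829) = 1/(61/7 + 39829) = 1/(278864/7) = 7/278864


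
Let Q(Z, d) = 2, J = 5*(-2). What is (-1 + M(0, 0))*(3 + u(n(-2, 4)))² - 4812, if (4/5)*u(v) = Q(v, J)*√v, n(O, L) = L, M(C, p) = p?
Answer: -4876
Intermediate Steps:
J = -10
u(v) = 5*√v/2 (u(v) = 5*(2*√v)/4 = 5*√v/2)
(-1 + M(0, 0))*(3 + u(n(-2, 4)))² - 4812 = (-1 + 0)*(3 + 5*√4/2)² - 4812 = -(3 + (5/2)*2)² - 4812 = -(3 + 5)² - 4812 = -1*8² - 4812 = -1*64 - 4812 = -64 - 4812 = -4876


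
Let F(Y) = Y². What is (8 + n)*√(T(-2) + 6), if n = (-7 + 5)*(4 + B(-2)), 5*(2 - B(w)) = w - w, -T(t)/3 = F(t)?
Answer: -4*I*√6 ≈ -9.798*I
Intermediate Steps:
T(t) = -3*t²
B(w) = 2 (B(w) = 2 - (w - w)/5 = 2 - ⅕*0 = 2 + 0 = 2)
n = -12 (n = (-7 + 5)*(4 + 2) = -2*6 = -12)
(8 + n)*√(T(-2) + 6) = (8 - 12)*√(-3*(-2)² + 6) = -4*√(-3*4 + 6) = -4*√(-12 + 6) = -4*I*√6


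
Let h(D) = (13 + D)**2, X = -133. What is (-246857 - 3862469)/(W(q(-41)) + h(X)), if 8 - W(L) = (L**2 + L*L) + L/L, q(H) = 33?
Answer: -4109326/12229 ≈ -336.03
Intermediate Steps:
W(L) = 7 - 2*L**2 (W(L) = 8 - ((L**2 + L*L) + L/L) = 8 - ((L**2 + L**2) + 1) = 8 - (2*L**2 + 1) = 8 - (1 + 2*L**2) = 8 + (-1 - 2*L**2) = 7 - 2*L**2)
(-246857 - 3862469)/(W(q(-41)) + h(X)) = (-246857 - 3862469)/((7 - 2*33**2) + (13 - 133)**2) = -4109326/((7 - 2*1089) + (-120)**2) = -4109326/((7 - 2178) + 14400) = -4109326/(-2171 + 14400) = -4109326/12229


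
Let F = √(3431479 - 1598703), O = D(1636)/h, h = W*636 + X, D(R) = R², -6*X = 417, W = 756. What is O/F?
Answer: 1338248*√458194/220275161821 ≈ 0.0041124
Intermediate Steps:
X = -139/2 (X = -⅙*417 = -139/2 ≈ -69.500)
h = 961493/2 (h = 756*636 - 139/2 = 480816 - 139/2 = 961493/2 ≈ 4.8075e+5)
O = 5352992/961493 (O = 1636²/(961493/2) = 2676496*(2/961493) = 5352992/961493 ≈ 5.5674)
F = 2*√458194 (F = √1832776 = 2*√458194 ≈ 1353.8)
O/F = 5352992/(961493*((2*√458194))) = 5352992*(√458194/916388)/961493 = 1338248*√458194/220275161821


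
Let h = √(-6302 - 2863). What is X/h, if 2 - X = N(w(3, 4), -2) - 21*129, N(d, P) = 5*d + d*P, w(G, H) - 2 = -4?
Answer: -209*I*√9165/705 ≈ -28.381*I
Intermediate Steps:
w(G, H) = -2 (w(G, H) = 2 - 4 = -2)
N(d, P) = 5*d + P*d
X = 2717 (X = 2 - (-2*(5 - 2) - 21*129) = 2 - (-2*3 - 2709) = 2 - (-6 - 2709) = 2 - 1*(-2715) = 2 + 2715 = 2717)
h = I*√9165 (h = √(-9165) = I*√9165 ≈ 95.734*I)
X/h = 2717/((I*√9165)) = 2717*(-I*√9165/9165) = -209*I*√9165/705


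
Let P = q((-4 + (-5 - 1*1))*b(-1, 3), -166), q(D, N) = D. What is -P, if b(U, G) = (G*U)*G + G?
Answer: -60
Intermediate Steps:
b(U, G) = G + U*G² (b(U, G) = U*G² + G = G + U*G²)
P = 60 (P = (-4 + (-5 - 1*1))*(3*(1 + 3*(-1))) = (-4 + (-5 - 1))*(3*(1 - 3)) = (-4 - 6)*(3*(-2)) = -10*(-6) = 60)
-P = -1*60 = -60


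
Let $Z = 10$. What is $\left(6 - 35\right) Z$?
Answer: $-290$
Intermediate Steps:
$\left(6 - 35\right) Z = \left(6 - 35\right) 10 = \left(-29\right) 10 = -290$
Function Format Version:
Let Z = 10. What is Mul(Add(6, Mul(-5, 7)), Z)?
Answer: -290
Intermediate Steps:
Mul(Add(6, Mul(-5, 7)), Z) = Mul(Add(6, Mul(-5, 7)), 10) = Mul(Add(6, -35), 10) = Mul(-29, 10) = -290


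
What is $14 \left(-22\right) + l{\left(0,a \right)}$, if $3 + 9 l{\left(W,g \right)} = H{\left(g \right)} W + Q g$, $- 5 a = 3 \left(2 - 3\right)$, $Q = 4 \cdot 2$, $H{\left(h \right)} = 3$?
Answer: $- \frac{1539}{5} \approx -307.8$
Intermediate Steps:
$Q = 8$
$a = \frac{3}{5}$ ($a = - \frac{3 \left(2 - 3\right)}{5} = - \frac{3 \left(-1\right)}{5} = \left(- \frac{1}{5}\right) \left(-3\right) = \frac{3}{5} \approx 0.6$)
$l{\left(W,g \right)} = - \frac{1}{3} + \frac{W}{3} + \frac{8 g}{9}$ ($l{\left(W,g \right)} = - \frac{1}{3} + \frac{3 W + 8 g}{9} = - \frac{1}{3} + \left(\frac{W}{3} + \frac{8 g}{9}\right) = - \frac{1}{3} + \frac{W}{3} + \frac{8 g}{9}$)
$14 \left(-22\right) + l{\left(0,a \right)} = 14 \left(-22\right) + \left(- \frac{1}{3} + \frac{1}{3} \cdot 0 + \frac{8}{9} \cdot \frac{3}{5}\right) = -308 + \left(- \frac{1}{3} + 0 + \frac{8}{15}\right) = -308 + \frac{1}{5} = - \frac{1539}{5}$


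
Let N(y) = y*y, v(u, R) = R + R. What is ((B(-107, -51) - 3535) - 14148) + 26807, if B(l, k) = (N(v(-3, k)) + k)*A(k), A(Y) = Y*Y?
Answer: 26937277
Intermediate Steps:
v(u, R) = 2*R
A(Y) = Y²
N(y) = y²
B(l, k) = k²*(k + 4*k²) (B(l, k) = ((2*k)² + k)*k² = (4*k² + k)*k² = (k + 4*k²)*k² = k²*(k + 4*k²))
((B(-107, -51) - 3535) - 14148) + 26807 = (((-51)³*(1 + 4*(-51)) - 3535) - 14148) + 26807 = ((-132651*(1 - 204) - 3535) - 14148) + 26807 = ((-132651*(-203) - 3535) - 14148) + 26807 = ((26928153 - 3535) - 14148) + 26807 = (26924618 - 14148) + 26807 = 26910470 + 26807 = 26937277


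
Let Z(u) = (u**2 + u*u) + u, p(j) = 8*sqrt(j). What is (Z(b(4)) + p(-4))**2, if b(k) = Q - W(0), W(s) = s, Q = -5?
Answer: 1769 + 1440*I ≈ 1769.0 + 1440.0*I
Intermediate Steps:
b(k) = -5 (b(k) = -5 - 1*0 = -5 + 0 = -5)
Z(u) = u + 2*u**2 (Z(u) = (u**2 + u**2) + u = 2*u**2 + u = u + 2*u**2)
(Z(b(4)) + p(-4))**2 = (-5*(1 + 2*(-5)) + 8*sqrt(-4))**2 = (-5*(1 - 10) + 8*(2*I))**2 = (-5*(-9) + 16*I)**2 = (45 + 16*I)**2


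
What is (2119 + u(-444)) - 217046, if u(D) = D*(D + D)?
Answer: 179345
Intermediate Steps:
u(D) = 2*D**2 (u(D) = D*(2*D) = 2*D**2)
(2119 + u(-444)) - 217046 = (2119 + 2*(-444)**2) - 217046 = (2119 + 2*197136) - 217046 = (2119 + 394272) - 217046 = 396391 - 217046 = 179345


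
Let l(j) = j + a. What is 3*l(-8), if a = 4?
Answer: -12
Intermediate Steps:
l(j) = 4 + j (l(j) = j + 4 = 4 + j)
3*l(-8) = 3*(4 - 8) = 3*(-4) = -12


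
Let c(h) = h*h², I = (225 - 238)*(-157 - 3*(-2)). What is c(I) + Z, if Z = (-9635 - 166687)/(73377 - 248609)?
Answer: 662741735898913/87616 ≈ 7.5642e+9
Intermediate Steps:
Z = 88161/87616 (Z = -176322/(-175232) = -176322*(-1/175232) = 88161/87616 ≈ 1.0062)
I = 1963 (I = -13*(-157 + 6) = -13*(-151) = 1963)
c(h) = h³
c(I) + Z = 1963³ + 88161/87616 = 7564163347 + 88161/87616 = 662741735898913/87616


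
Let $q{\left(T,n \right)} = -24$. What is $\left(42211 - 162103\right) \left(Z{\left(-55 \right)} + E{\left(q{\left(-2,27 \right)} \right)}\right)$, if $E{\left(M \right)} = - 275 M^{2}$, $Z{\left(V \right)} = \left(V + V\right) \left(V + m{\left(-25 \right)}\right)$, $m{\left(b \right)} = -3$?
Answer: $18225981840$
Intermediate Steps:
$Z{\left(V \right)} = 2 V \left(-3 + V\right)$ ($Z{\left(V \right)} = \left(V + V\right) \left(V - 3\right) = 2 V \left(-3 + V\right)$)
$\left(42211 - 162103\right) \left(Z{\left(-55 \right)} + E{\left(q{\left(-2,27 \right)} \right)}\right) = \left(42211 - 162103\right) \left(2 \left(-55\right) \left(-3 - 55\right) - 275 \left(-24\right)^{2}\right) = - 119892 \left(2 \left(-55\right) \left(-58\right) - 158400\right) = - 119892 \left(6380 - 158400\right) = \left(-119892\right) \left(-152020\right) = 18225981840$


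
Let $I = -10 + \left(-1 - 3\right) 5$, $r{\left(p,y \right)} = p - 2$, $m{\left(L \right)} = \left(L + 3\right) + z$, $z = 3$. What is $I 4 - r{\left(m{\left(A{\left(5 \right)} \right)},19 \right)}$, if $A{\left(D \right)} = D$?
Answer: $-129$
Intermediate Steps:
$m{\left(L \right)} = 6 + L$ ($m{\left(L \right)} = \left(L + 3\right) + 3 = \left(3 + L\right) + 3 = 6 + L$)
$r{\left(p,y \right)} = -2 + p$ ($r{\left(p,y \right)} = p - 2 = -2 + p$)
$I = -30$ ($I = -10 - 20 = -30$)
$I 4 - r{\left(m{\left(A{\left(5 \right)} \right)},19 \right)} = \left(-30\right) 4 - \left(-2 + \left(6 + 5\right)\right) = -120 - \left(-2 + 11\right) = -120 - 9 = -129$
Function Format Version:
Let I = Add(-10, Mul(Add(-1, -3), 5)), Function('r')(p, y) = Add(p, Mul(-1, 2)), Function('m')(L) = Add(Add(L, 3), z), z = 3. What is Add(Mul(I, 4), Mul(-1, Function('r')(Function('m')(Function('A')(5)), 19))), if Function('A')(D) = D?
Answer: -129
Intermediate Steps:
Function('m')(L) = Add(6, L) (Function('m')(L) = Add(Add(L, 3), 3) = Add(Add(3, L), 3) = Add(6, L))
Function('r')(p, y) = Add(-2, p) (Function('r')(p, y) = Add(p, -2) = Add(-2, p))
I = -30 (I = Add(-10, Mul(-4, 5)) = Add(-10, -20) = -30)
Add(Mul(I, 4), Mul(-1, Function('r')(Function('m')(Function('A')(5)), 19))) = Add(Mul(-30, 4), Mul(-1, Add(-2, Add(6, 5)))) = Add(-120, Mul(-1, Add(-2, 11))) = Add(-120, Mul(-1, 9)) = Add(-120, -9) = -129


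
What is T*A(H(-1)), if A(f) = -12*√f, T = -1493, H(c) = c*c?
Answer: 17916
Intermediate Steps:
H(c) = c²
T*A(H(-1)) = -(-17916)*√((-1)²) = -(-17916)*√1 = -(-17916) = -1493*(-12) = 17916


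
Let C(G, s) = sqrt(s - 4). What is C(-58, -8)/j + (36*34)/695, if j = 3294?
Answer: 1224/695 + I*sqrt(3)/1647 ≈ 1.7612 + 0.0010516*I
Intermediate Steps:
C(G, s) = sqrt(-4 + s)
C(-58, -8)/j + (36*34)/695 = sqrt(-4 - 8)/3294 + (36*34)/695 = sqrt(-12)*(1/3294) + 1224*(1/695) = (2*I*sqrt(3))*(1/3294) + 1224/695 = I*sqrt(3)/1647 + 1224/695 = 1224/695 + I*sqrt(3)/1647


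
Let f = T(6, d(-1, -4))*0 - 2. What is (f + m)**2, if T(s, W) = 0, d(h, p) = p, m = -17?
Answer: 361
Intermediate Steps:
f = -2 (f = 0*0 - 2 = 0 - 2 = -2)
(f + m)**2 = (-2 - 17)**2 = (-19)**2 = 361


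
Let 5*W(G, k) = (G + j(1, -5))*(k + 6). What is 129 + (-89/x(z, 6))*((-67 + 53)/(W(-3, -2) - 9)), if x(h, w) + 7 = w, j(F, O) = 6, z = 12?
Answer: 10487/33 ≈ 317.79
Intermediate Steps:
x(h, w) = -7 + w
W(G, k) = (6 + G)*(6 + k)/5 (W(G, k) = ((G + 6)*(k + 6))/5 = ((6 + G)*(6 + k))/5 = (6 + G)*(6 + k)/5)
129 + (-89/x(z, 6))*((-67 + 53)/(W(-3, -2) - 9)) = 129 + (-89/(-7 + 6))*((-67 + 53)/((36/5 + (6/5)*(-3) + (6/5)*(-2) + (⅕)*(-3)*(-2)) - 9)) = 129 + (-89/(-1))*(-14/((36/5 - 18/5 - 12/5 + 6/5) - 9)) = 129 + (-89*(-1))*(-14/(12/5 - 9)) = 129 + 89*(-14/(-33/5)) = 129 + 89*(-14*(-5/33)) = 129 + 89*(70/33) = 129 + 6230/33 = 10487/33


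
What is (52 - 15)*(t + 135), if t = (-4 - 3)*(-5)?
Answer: 6290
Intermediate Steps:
t = 35 (t = -7*(-5) = 35)
(52 - 15)*(t + 135) = (52 - 15)*(35 + 135) = 37*170 = 6290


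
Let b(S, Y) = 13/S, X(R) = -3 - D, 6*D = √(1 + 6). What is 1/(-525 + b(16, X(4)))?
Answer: -16/8387 ≈ -0.0019077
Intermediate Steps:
D = √7/6 (D = √(1 + 6)/6 = √7/6 ≈ 0.44096)
X(R) = -3 - √7/6
1/(-525 + b(16, X(4))) = 1/(-525 + 13/16) = 1/(-8387/16) = -16/8387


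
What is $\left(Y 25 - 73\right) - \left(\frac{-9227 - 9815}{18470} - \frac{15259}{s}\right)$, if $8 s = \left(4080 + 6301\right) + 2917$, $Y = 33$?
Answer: $\frac{46802415869}{61403515} \approx 762.21$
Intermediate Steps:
$s = \frac{6649}{4}$ ($s = \frac{\left(4080 + 6301\right) + 2917}{8} = \frac{10381 + 2917}{8} = \frac{1}{8} \cdot 13298 = \frac{6649}{4} \approx 1662.3$)
$\left(Y 25 - 73\right) - \left(\frac{-9227 - 9815}{18470} - \frac{15259}{s}\right) = \left(33 \cdot 25 - 73\right) - \left(\frac{-9227 - 9815}{18470} - \frac{15259}{\frac{6649}{4}}\right) = \left(825 - 73\right) - \left(\left(-19042\right) \frac{1}{18470} - \frac{61036}{6649}\right) = 752 - \left(- \frac{9521}{9235} - \frac{61036}{6649}\right) = 752 - - \frac{626972589}{61403515} = 752 + \frac{626972589}{61403515} = \frac{46802415869}{61403515}$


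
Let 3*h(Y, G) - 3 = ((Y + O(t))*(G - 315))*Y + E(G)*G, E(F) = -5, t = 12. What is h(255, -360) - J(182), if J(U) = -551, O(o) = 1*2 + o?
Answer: -15432723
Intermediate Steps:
O(o) = 2 + o
h(Y, G) = 1 - 5*G/3 + Y*(-315 + G)*(14 + Y)/3 (h(Y, G) = 1 + (((Y + (2 + 12))*(G - 315))*Y - 5*G)/3 = 1 + (((Y + 14)*(-315 + G))*Y - 5*G)/3 = 1 + (((14 + Y)*(-315 + G))*Y - 5*G)/3 = 1 + (((-315 + G)*(14 + Y))*Y - 5*G)/3 = 1 + (Y*(-315 + G)*(14 + Y) - 5*G)/3 = 1 + (-5*G + Y*(-315 + G)*(14 + Y))/3 = 1 + (-5*G/3 + Y*(-315 + G)*(14 + Y)/3) = 1 - 5*G/3 + Y*(-315 + G)*(14 + Y)/3)
h(255, -360) - J(182) = (1 - 1470*255 - 105*255**2 - 5/3*(-360) + (1/3)*(-360)*255**2 + (14/3)*(-360)*255) - 1*(-551) = (1 - 374850 - 105*65025 + 600 + (1/3)*(-360)*65025 - 428400) + 551 = (1 - 374850 - 6827625 + 600 - 7803000 - 428400) + 551 = -15433274 + 551 = -15432723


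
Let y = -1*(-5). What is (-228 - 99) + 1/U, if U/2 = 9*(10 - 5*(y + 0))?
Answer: -88291/270 ≈ -327.00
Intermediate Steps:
y = 5
U = -270 (U = 2*(9*(10 - 5*(5 + 0))) = 2*(9*(10 - 5*5)) = 2*(9*(10 - 25)) = 2*(9*(-15)) = 2*(-135) = -270)
(-228 - 99) + 1/U = (-228 - 99) + 1/(-270) = -327 - 1/270 = -88291/270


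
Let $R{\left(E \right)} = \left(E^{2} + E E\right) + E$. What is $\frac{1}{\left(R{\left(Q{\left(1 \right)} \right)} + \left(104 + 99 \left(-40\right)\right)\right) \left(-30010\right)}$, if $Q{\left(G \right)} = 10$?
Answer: $\frac{1}{109416460} \approx 9.1394 \cdot 10^{-9}$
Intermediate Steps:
$R{\left(E \right)} = E + 2 E^{2}$ ($R{\left(E \right)} = \left(E^{2} + E^{2}\right) + E = 2 E^{2} + E = E + 2 E^{2}$)
$\frac{1}{\left(R{\left(Q{\left(1 \right)} \right)} + \left(104 + 99 \left(-40\right)\right)\right) \left(-30010\right)} = \frac{1}{\left(10 \left(1 + 2 \cdot 10\right) + \left(104 + 99 \left(-40\right)\right)\right) \left(-30010\right)} = \frac{1}{10 \left(1 + 20\right) + \left(104 - 3960\right)} \left(- \frac{1}{30010}\right) = \frac{1}{10 \cdot 21 - 3856} \left(- \frac{1}{30010}\right) = \frac{1}{210 - 3856} \left(- \frac{1}{30010}\right) = \frac{1}{-3646} \left(- \frac{1}{30010}\right) = \left(- \frac{1}{3646}\right) \left(- \frac{1}{30010}\right) = \frac{1}{109416460}$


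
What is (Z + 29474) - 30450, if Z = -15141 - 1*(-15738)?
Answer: -379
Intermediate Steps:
Z = 597 (Z = -15141 + 15738 = 597)
(Z + 29474) - 30450 = (597 + 29474) - 30450 = 30071 - 30450 = -379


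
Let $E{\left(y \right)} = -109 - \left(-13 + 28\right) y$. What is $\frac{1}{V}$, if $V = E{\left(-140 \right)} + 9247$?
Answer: $\frac{1}{11238} \approx 8.8984 \cdot 10^{-5}$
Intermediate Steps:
$E{\left(y \right)} = -109 - 15 y$
$V = 11238$ ($V = \left(-109 - -2100\right) + 9247 = \left(-109 + 2100\right) + 9247 = 1991 + 9247 = 11238$)
$\frac{1}{V} = \frac{1}{11238}$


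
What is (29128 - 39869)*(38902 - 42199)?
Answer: 35413077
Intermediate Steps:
(29128 - 39869)*(38902 - 42199) = -10741*(-3297) = 35413077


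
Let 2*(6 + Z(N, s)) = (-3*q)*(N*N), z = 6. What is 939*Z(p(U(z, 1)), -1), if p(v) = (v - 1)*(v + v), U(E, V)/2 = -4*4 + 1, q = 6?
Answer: -29237085234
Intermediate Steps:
U(E, V) = -30 (U(E, V) = 2*(-4*4 + 1) = 2*(-16 + 1) = 2*(-15) = -30)
p(v) = 2*v*(-1 + v) (p(v) = (-1 + v)*(2*v) = 2*v*(-1 + v))
Z(N, s) = -6 - 9*N² (Z(N, s) = -6 + ((-3*6)*(N*N))/2 = -6 + (-18*N²)/2 = -6 - 9*N²)
939*Z(p(U(z, 1)), -1) = 939*(-6 - 9*3600*(-1 - 30)²) = 939*(-6 - 9*(2*(-30)*(-31))²) = 939*(-6 - 9*1860²) = 939*(-6 - 9*3459600) = 939*(-6 - 31136400) = 939*(-31136406) = -29237085234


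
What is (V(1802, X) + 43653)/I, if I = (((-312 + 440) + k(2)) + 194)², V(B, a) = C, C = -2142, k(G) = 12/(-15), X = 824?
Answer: 1037775/2579236 ≈ 0.40236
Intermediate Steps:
k(G) = -⅘ (k(G) = 12*(-1/15) = -⅘)
V(B, a) = -2142
I = 2579236/25 (I = (((-312 + 440) - ⅘) + 194)² = ((128 - ⅘) + 194)² = (636/5 + 194)² = (1606/5)² = 2579236/25 ≈ 1.0317e+5)
(V(1802, X) + 43653)/I = (-2142 + 43653)/(2579236/25) = 41511*(25/2579236) = 1037775/2579236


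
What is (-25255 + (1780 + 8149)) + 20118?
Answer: 4792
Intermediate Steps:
(-25255 + (1780 + 8149)) + 20118 = (-25255 + 9929) + 20118 = -15326 + 20118 = 4792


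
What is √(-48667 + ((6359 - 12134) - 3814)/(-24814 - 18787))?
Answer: I*√92517846041078/43601 ≈ 220.61*I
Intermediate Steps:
√(-48667 + ((6359 - 12134) - 3814)/(-24814 - 18787)) = √(-48667 + (-5775 - 3814)/(-43601)) = √(-48667 - 9589*(-1/43601)) = √(-48667 + 9589/43601) = √(-2121920278/43601) = I*√92517846041078/43601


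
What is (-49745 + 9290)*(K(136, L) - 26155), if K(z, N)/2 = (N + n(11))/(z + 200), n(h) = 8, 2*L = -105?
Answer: 118508458965/112 ≈ 1.0581e+9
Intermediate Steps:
L = -105/2 (L = (1/2)*(-105) = -105/2 ≈ -52.500)
K(z, N) = 2*(8 + N)/(200 + z) (K(z, N) = 2*((N + 8)/(z + 200)) = 2*((8 + N)/(200 + z)) = 2*(8 + N)/(200 + z))
(-49745 + 9290)*(K(136, L) - 26155) = (-49745 + 9290)*(2*(8 - 105/2)/(200 + 136) - 26155) = -40455*(2*(-89/2)/336 - 26155) = -40455*(2*(1/336)*(-89/2) - 26155) = -40455*(-89/336 - 26155) = -40455*(-8788169/336) = 118508458965/112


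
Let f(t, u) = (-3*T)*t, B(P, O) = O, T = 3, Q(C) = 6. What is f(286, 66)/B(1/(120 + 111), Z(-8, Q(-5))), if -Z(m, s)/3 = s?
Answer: 143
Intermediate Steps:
Z(m, s) = -3*s
f(t, u) = -9*t (f(t, u) = (-3*3)*t = -9*t)
f(286, 66)/B(1/(120 + 111), Z(-8, Q(-5))) = (-9*286)/((-3*6)) = -2574/(-18) = -2574*(-1/18) = 143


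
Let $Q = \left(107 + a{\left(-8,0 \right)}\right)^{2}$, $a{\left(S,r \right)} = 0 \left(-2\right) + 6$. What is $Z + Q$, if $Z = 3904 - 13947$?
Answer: $2726$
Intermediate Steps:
$a{\left(S,r \right)} = 6$ ($a{\left(S,r \right)} = 0 + 6 = 6$)
$Z = -10043$
$Q = 12769$ ($Q = \left(107 + 6\right)^{2} = 113^{2} = 12769$)
$Z + Q = -10043 + 12769 = 2726$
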